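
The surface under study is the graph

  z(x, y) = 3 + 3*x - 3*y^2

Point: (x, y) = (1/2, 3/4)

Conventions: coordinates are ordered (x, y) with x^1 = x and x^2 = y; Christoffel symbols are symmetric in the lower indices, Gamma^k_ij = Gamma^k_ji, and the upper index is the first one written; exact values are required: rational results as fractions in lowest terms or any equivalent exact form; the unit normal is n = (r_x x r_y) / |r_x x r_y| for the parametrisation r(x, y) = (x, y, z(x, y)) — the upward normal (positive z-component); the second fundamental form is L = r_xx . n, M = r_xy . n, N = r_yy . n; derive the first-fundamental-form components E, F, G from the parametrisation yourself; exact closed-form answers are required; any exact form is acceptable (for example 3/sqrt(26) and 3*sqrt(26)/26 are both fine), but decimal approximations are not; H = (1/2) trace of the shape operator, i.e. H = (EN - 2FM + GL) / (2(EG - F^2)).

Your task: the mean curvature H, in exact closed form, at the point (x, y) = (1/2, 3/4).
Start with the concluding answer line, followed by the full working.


Answer: H = -240/1331

z_x = 3, z_y = -9/2, z_xx = 0, z_xy = 0, z_yy = -6
E = 10, F = -27/2, G = 85/4; answer radicand W^2 = 121/4
unnormalised second-form numerators: l = 0, m = 0, n = -6; L = l/sqrt(121/4), and similarly M = m/sqrt(W^2), N = n/sqrt(W^2)
H = (E*n - 2*F*m + G*l) / (2*(EG - F^2)*sqrt(W^2)); E*n - 2*F*m + G*l = -60, EG - F^2 = 121/4, so H = (-120/121)/sqrt(121/4)


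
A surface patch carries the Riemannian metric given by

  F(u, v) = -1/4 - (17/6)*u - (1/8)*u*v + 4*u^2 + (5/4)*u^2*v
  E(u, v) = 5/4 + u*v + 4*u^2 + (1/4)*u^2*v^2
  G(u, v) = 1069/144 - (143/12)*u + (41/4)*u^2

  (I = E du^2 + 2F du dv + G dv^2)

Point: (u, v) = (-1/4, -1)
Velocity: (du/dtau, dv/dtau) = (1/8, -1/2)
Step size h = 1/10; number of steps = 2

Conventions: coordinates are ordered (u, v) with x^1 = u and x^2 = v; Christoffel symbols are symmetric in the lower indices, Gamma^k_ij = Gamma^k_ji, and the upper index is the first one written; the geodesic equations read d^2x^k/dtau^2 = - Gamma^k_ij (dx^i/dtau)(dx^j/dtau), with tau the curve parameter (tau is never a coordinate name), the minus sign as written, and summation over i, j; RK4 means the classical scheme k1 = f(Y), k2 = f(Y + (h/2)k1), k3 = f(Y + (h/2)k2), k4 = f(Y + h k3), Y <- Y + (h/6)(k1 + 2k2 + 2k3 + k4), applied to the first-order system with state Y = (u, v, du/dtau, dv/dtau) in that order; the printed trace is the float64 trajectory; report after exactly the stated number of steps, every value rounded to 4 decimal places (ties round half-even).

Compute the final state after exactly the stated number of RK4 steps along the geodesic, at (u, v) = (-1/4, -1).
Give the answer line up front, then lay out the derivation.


Answer: u = -0.2494, v = -1.0993, du/dtau = -0.1181, dv/dtau = -0.4874

f(Y) = (du/dtau, dv/dtau, -Gamma^u_ij Y'^i Y'^j, -Gamma^v_ij Y'^i Y'^j) with the Gammas evaluated at the stage position; h = 0.100000; intermediate values shown to 6 dp
step 0: u = -0.2500, v = -1.0000, du/dtau = 0.1250, dv/dtau = -0.5000
step 1:
  k1: at (u, v) = (-0.250000, -1.000000), (du/dtau, dv/dtau) = (0.125000, -0.500000); Gamma_uuu = -0.778160, Gamma_uuv = 0.185512, Gamma_uvv = 4.979523, Gamma_vuu = -0.314814, Gamma_vuv = -0.781638, Gamma_vvv = -0.270073; k1 = (0.125000, -0.500000, -1.209533, -0.025268)
  k2: at (u, v) = (-0.243750, -1.025000), (du/dtau, dv/dtau) = (0.064523, -0.501263); Gamma_uuu = -0.782382, Gamma_uuv = 0.176605, Gamma_uvv = 4.968080, Gamma_vuu = -0.315143, Gamma_vuv = -0.782424, Gamma_vvv = -0.259334; k2 = (0.064523, -0.501263, -1.233623, 0.015861)
  k3: at (u, v) = (-0.246774, -1.025063), (du/dtau, dv/dtau) = (0.063319, -0.499207); Gamma_uuu = -0.783705, Gamma_uuv = 0.179851, Gamma_uvv = 4.963464, Gamma_vuu = -0.314054, Gamma_vuv = -0.781965, Gamma_vvv = -0.263398; k3 = (0.063319, -0.499207, -1.222421, 0.017465)
  k4: at (u, v) = (-0.243668, -1.049921), (du/dtau, dv/dtau) = (0.002758, -0.498253); Gamma_uuu = -0.789250, Gamma_uuv = 0.174411, Gamma_uvv = 4.947781, Gamma_vuu = -0.313294, Gamma_vuv = -0.782285, Gamma_vvv = -0.256977; k4 = (0.002758, -0.498253, -1.227834, 0.061649)
  Y <- Y + (h/6)(k1 + 2k2 + 2k3 + k4): u = -0.2436, v = -1.0500, du/dtau = 0.0025, dv/dtau = -0.4983
step 2:
  k1: at (u, v) = (-0.243609, -1.049987), (du/dtau, dv/dtau) = (0.002509, -0.498283); Gamma_uuu = -0.789243, Gamma_uuv = 0.174343, Gamma_uvv = 4.947819, Gamma_vuu = -0.313310, Gamma_vuv = -0.782293, Gamma_vvv = -0.256893; k1 = (0.002509, -0.498283, -1.228032, 0.061829)
  k2: at (u, v) = (-0.243484, -1.074901), (du/dtau, dv/dtau) = (-0.058892, -0.495191); Gamma_uuu = -0.796068, Gamma_uuv = 0.172123, Gamma_uvv = 4.927728, Gamma_vuu = -0.311483, Gamma_vuv = -0.782163, Gamma_vvv = -0.254498; k2 = (-0.058892, -0.495191, -1.215628, 0.109108)
  k3: at (u, v) = (-0.246554, -1.074746), (du/dtau, dv/dtau) = (-0.058272, -0.492827); Gamma_uuu = -0.797278, Gamma_uuv = 0.175353, Gamma_uvv = 4.922861, Gamma_vuu = -0.310372, Gamma_vuv = -0.781687, Gamma_vvv = -0.258555; k3 = (-0.058272, -0.492827, -1.203023, 0.108749)
  k4: at (u, v) = (-0.249437, -1.099269), (du/dtau, dv/dtau) = (-0.117793, -0.487408); Gamma_uuu = -0.805088, Gamma_uuv = 0.176226, Gamma_uvv = 4.897883, Gamma_vuu = -0.307460, Gamma_vuv = -0.781081, Gamma_vvv = -0.260054; k4 = (-0.117793, -0.487408, -1.172637, 0.155735)
  Y <- Y + (h/6)(k1 + 2k2 + 2k3 + k4): u = -0.2494, v = -1.0993, du/dtau = -0.1181, dv/dtau = -0.4874


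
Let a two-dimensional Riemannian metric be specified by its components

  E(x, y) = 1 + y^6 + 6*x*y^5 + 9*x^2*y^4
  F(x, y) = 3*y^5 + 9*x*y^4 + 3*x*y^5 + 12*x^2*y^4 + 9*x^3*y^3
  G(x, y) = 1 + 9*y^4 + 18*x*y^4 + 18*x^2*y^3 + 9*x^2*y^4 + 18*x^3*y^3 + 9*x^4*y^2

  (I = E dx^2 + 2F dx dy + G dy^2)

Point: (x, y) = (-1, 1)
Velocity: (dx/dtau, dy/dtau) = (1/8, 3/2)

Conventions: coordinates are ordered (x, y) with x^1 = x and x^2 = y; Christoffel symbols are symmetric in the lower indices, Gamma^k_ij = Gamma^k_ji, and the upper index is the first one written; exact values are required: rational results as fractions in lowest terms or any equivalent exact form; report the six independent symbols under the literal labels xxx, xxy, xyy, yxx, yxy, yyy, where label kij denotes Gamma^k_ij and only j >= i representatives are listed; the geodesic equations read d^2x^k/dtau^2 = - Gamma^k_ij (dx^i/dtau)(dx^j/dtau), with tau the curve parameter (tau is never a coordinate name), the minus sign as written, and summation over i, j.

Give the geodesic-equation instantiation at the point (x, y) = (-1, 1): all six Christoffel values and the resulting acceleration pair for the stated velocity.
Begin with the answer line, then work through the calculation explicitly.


Answer: Gamma_xxx = -3/7, Gamma_xxy = 3/7, Gamma_xyy = -3/7, Gamma_yxx = 9/14, Gamma_yxy = -9/14, Gamma_yyy = 9/14; accelerations (d^2x/dtau^2, d^2y/dtau^2) = (363/448, -1089/896)

E = 5, F = -6, G = 10 at the point
E_x = -12, E_y = 12, F_x = 15, F_y = -15, G_x = -18, G_y = 18
EG - F^2 = 14;  g^inv = (1/14) * [[10, 6], [6, 5]]
first-kind symbols [ij,l] = (1/2)(d_i g_jl + d_j g_il - d_l g_ij): [xx,x] = E_x/2 = -6, [xx,y] = F_x - E_y/2 = 9, [xy,x] = E_y/2 = 6, [xy,y] = G_x/2 = -9, [yy,x] = F_y - G_x/2 = -6, [yy,y] = G_y/2 = 9
Gamma^x_ij = (G*[ij,x] - F*[ij,y])/(EG - F^2), Gamma^y_ij = (E*[ij,y] - F*[ij,x])/(EG - F^2)
Gamma_xxx = -3/7, Gamma_xxy = 3/7, Gamma_xyy = -3/7, Gamma_yxx = 9/14, Gamma_yxy = -9/14, Gamma_yyy = 9/14
d^2x/dtau^2 = -(Gamma_xxx*(1/8)^2 + 2*Gamma_xxy*(1/8)*(3/2) + Gamma_xyy*(3/2)^2) = 363/448
d^2y/dtau^2 = -(Gamma_yxx*(1/8)^2 + 2*Gamma_yxy*(1/8)*(3/2) + Gamma_yyy*(3/2)^2) = -1089/896


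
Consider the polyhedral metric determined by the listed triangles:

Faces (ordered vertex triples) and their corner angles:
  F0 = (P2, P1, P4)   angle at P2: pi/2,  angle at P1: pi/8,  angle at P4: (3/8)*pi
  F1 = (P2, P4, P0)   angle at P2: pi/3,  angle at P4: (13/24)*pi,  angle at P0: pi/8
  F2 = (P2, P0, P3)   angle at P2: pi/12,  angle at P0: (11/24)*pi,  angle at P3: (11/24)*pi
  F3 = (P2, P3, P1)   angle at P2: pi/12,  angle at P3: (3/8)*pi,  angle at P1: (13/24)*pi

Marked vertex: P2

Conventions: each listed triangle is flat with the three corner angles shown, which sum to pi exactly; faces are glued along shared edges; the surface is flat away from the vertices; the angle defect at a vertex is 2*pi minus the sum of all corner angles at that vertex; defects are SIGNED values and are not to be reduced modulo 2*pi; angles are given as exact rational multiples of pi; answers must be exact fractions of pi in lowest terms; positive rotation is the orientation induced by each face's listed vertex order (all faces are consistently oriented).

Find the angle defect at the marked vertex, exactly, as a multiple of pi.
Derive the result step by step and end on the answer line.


Sum of corner angles at P2: pi
defect = 2*pi - pi

Answer: defect(P2) = pi


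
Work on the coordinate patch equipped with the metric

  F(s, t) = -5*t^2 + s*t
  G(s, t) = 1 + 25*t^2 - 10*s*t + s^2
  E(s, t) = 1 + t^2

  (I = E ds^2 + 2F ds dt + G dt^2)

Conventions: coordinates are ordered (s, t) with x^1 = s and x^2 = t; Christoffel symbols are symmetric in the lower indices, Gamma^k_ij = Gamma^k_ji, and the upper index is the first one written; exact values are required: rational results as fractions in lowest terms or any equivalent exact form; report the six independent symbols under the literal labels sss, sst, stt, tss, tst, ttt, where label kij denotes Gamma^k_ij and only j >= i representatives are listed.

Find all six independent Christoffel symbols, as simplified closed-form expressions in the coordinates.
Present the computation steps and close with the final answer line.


E = 1 + t^2; F = -5*t^2 + s*t; G = 1 + 25*t^2 - 10*s*t + s^2
Gamma^k_ij = (1/2) g^{kl} (d_i g_jl + d_j g_il - d_l g_ij), with g^inv = (1/(EG-F^2)) [[G, -F], [-F, E]]
first partials: E_s = 0, E_t = 2*t, F_s = t, F_t = -10*t + s, G_s = -10*t + 2*s, G_t = 50*t - 10*s
D = EG - F^2 = 1 + 26*t^2 - 10*s*t + s^2
expanded: Gamma^s_ss = (G E_s - 2F F_s + F E_t)/(2D), Gamma^s_st = (G E_t - F G_s)/(2D), Gamma^s_tt = (2G F_t - G G_s - F G_t)/(2D), Gamma^t_ss = (2E F_s - E E_t - F E_s)/(2D), Gamma^t_st = (E G_s - F E_t)/(2D), Gamma^t_tt = (E G_t - 2F F_t + F G_s)/(2D); substitute and cancel common factors

Answer: Gamma_sss = 0, Gamma_sst = t/(s^2 - 10*s*t + 26*t^2 + 1), Gamma_stt = -5*t/(s^2 - 10*s*t + 26*t^2 + 1), Gamma_tss = 0, Gamma_tst = (s - 5*t)/(s^2 - 10*s*t + 26*t^2 + 1), Gamma_ttt = (-5*s + 25*t)/(s^2 - 10*s*t + 26*t^2 + 1)


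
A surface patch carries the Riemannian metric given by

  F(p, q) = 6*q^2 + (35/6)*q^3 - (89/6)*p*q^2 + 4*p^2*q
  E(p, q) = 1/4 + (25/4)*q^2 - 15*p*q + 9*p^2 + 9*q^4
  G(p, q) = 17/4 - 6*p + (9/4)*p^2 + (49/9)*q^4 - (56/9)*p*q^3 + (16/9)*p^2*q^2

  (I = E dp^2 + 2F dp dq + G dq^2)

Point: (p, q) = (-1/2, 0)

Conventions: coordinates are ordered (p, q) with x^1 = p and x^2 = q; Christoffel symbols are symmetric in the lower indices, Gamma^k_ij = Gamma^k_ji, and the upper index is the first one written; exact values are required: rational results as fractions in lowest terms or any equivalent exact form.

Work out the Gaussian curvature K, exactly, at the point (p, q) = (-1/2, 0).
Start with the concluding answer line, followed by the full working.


Answer: K = 18112/78125

E = 5/2, F = 0, G = 125/16, EG - F^2 = 625/32 at the point
E_p = -9, E_q = 15/2, F_p = 0, F_q = 1, G_p = -33/4, G_q = 0
E_qq = 25/2, F_pq = -4, G_pp = 9/2
By Brioschi, K is (det M1 - det M2) divided by (EG - F^2) squared.
M1 = [[-E_qq/2 + F_pq - G_pp/2, E_p/2, F_p - E_q/2], [F_q - G_p/2, E, F], [G_q/2, F, G]] = [[-25/2, -9/2, -15/4], [41/8, 5/2, 0], [0, 0, 125/16]]; det M1 = -16375/256
M2 = [[0, E_q/2, G_p/2], [E_q/2, E, F], [G_p/2, F, G]] = [[0, 15/4, -33/8], [15/4, 5/2, 0], [-33/8, 0, 125/16]]; det M2 = -39015/256
det M1 - det M2 = 1415/16; K = 1415/16 / (625/32)^2 = 18112/78125


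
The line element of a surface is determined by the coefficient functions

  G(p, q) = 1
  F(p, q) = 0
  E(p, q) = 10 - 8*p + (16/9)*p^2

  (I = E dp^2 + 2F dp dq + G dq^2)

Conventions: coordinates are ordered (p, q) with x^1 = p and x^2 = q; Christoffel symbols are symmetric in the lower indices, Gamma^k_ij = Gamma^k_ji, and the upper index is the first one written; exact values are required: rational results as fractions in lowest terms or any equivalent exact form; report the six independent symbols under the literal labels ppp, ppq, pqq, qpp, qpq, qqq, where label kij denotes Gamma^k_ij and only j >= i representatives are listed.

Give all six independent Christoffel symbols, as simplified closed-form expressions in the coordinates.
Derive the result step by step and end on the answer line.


E = 10 - 8*p + (16/9)*p^2; F = 0; G = 1
Gamma^k_ij = (1/2) g^{kl} (d_i g_jl + d_j g_il - d_l g_ij), with g^inv = (1/(EG-F^2)) [[G, -F], [-F, E]]
first partials: E_p = -8 + (32/9)*p, E_q = 0, F_p = 0, F_q = 0, G_p = 0, G_q = 0
D = EG - F^2 = 10 - 8*p + (16/9)*p^2
expanded: Gamma^p_pp = (G E_p - 2F F_p + F E_q)/(2D), Gamma^p_pq = (G E_q - F G_p)/(2D), Gamma^p_qq = (2G F_q - G G_p - F G_q)/(2D), Gamma^q_pp = (2E F_p - E E_q - F E_p)/(2D), Gamma^q_pq = (E G_p - F E_q)/(2D), Gamma^q_qq = (E G_q - 2F F_q + F G_p)/(2D); substitute and cancel common factors

Answer: Gamma_ppp = (8*p - 18)/(8*p^2 - 36*p + 45), Gamma_ppq = 0, Gamma_pqq = 0, Gamma_qpp = 0, Gamma_qpq = 0, Gamma_qqq = 0


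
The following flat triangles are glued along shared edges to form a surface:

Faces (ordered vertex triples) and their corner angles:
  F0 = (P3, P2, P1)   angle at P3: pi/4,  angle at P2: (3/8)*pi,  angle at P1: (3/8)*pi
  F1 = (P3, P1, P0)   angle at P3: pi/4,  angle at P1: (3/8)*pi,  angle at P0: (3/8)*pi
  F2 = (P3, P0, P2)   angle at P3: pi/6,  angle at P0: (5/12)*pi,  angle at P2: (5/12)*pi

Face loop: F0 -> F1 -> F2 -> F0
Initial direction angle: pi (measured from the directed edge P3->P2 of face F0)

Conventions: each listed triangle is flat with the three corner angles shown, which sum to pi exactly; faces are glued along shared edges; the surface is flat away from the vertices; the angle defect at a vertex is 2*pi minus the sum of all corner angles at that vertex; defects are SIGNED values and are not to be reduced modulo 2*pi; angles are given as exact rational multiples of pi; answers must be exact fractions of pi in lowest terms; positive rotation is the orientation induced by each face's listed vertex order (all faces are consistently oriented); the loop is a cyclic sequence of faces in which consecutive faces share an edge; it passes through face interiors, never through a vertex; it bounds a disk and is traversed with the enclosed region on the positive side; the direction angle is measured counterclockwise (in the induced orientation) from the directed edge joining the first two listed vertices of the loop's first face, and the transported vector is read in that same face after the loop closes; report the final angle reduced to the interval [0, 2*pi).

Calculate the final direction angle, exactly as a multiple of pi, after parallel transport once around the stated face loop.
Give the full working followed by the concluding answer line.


enclosed vertex P3: corner angles sum to (2/3)*pi, defect = 2*pi - (2/3)*pi = (4/3)*pi
final direction = starting direction + enclosed defect total, reduced mod 2*pi (induced orientation)
final angle = pi + (4/3)*pi = pi/3 (mod 2*pi)

Answer: final direction angle = pi/3


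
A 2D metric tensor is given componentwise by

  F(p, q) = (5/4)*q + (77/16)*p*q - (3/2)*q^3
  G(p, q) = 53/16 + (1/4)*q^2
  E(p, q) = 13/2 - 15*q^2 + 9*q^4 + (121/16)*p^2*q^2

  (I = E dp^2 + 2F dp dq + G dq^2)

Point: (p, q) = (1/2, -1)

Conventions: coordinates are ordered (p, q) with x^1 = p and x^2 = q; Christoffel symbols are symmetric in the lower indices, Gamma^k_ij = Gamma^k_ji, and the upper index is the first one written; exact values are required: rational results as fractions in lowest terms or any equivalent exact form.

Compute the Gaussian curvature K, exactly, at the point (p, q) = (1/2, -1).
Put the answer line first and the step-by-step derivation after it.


Answer: K = -24709/9075

E = 153/64, F = -69/32, G = 57/16, EG - F^2 = 495/128 at the point
E_p = 121/16, E_q = -313/32, F_p = -77/16, F_q = -27/32, G_p = 0, G_q = -1/2
E_qq = 2617/32, F_pq = 77/16, G_pp = 0
K follows from Brioschi's formula, (det M1 - det M2)/(EG - F^2)^2.
M1 = [[-E_qq/2 + F_pq - G_pp/2, E_p/2, F_p - E_q/2], [F_q - G_p/2, E, F], [G_q/2, F, G]] = [[-2309/64, 121/32, 5/64], [-27/32, 153/64, -69/32], [-1/4, -69/32, 57/16]]; det M1 = -8252805/65536
M2 = [[0, E_q/2, G_p/2], [E_q/2, E, F], [G_p/2, F, G]] = [[0, -313/64, 0], [-313/64, 153/64, -69/32], [0, -69/32, 57/16]]; det M2 = -5584233/65536
det M1 - det M2 = -667143/16384; K = -667143/16384 / (495/128)^2 = -24709/9075


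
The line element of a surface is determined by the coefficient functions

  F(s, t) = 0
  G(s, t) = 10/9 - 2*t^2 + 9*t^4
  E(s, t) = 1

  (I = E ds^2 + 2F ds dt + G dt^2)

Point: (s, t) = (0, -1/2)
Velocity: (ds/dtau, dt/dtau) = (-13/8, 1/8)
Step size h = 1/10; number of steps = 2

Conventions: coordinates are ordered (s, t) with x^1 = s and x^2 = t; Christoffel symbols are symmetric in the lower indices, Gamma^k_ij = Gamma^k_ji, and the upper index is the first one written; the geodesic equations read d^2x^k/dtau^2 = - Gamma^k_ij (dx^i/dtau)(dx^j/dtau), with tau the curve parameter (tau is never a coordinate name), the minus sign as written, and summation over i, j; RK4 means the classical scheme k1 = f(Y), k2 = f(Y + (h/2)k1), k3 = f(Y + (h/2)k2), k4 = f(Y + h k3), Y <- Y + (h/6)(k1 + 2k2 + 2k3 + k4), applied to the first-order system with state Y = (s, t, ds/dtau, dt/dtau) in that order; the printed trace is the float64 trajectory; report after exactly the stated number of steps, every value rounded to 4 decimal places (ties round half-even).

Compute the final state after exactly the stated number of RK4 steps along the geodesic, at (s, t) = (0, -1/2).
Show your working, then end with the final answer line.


f(Y) = (ds/dtau, dt/dtau, -Gamma^s_ij Y'^i Y'^j, -Gamma^t_ij Y'^i Y'^j) with the Gammas evaluated at the stage position; h = 0.100000; intermediate values shown to 6 dp
step 0: s = 0.0000, t = -0.5000, ds/dtau = -1.6250, dt/dtau = 0.1250
step 1:
  k1: at (s, t) = (0.000000, -0.500000), (ds/dtau, dt/dtau) = (-1.625000, 0.125000); Gamma_sss = 0.000000, Gamma_sst = 0.000000, Gamma_stt = 0.000000, Gamma_tss = 0.000000, Gamma_tst = 0.000000, Gamma_ttt = -1.065089; k1 = (-1.625000, 0.125000, 0.000000, 0.016642)
  k2: at (s, t) = (-0.081250, -0.493750), (ds/dtau, dt/dtau) = (-1.625000, 0.125832); Gamma_sss = 0.000000, Gamma_sst = 0.000000, Gamma_stt = 0.000000, Gamma_tss = 0.000000, Gamma_tst = 0.000000, Gamma_ttt = -1.017907; k2 = (-1.625000, 0.125832, 0.000000, 0.016117)
  k3: at (s, t) = (-0.081250, -0.493708), (ds/dtau, dt/dtau) = (-1.625000, 0.125806); Gamma_sss = 0.000000, Gamma_sst = 0.000000, Gamma_stt = 0.000000, Gamma_tss = 0.000000, Gamma_tst = 0.000000, Gamma_ttt = -1.017593; k3 = (-1.625000, 0.125806, 0.000000, 0.016106)
  k4: at (s, t) = (-0.162500, -0.487419), (ds/dtau, dt/dtau) = (-1.625000, 0.126611); Gamma_sss = 0.000000, Gamma_sst = 0.000000, Gamma_stt = 0.000000, Gamma_tss = 0.000000, Gamma_tst = 0.000000, Gamma_ttt = -0.969943; k4 = (-1.625000, 0.126611, 0.000000, 0.015548)
  Y <- Y + (h/6)(k1 + 2k2 + 2k3 + k4): s = -0.1625, t = -0.4874, ds/dtau = -1.6250, dt/dtau = 0.1266
step 2:
  k1: at (s, t) = (-0.162500, -0.487419), (ds/dtau, dt/dtau) = (-1.625000, 0.126611); Gamma_sss = 0.000000, Gamma_sst = 0.000000, Gamma_stt = 0.000000, Gamma_tss = 0.000000, Gamma_tst = 0.000000, Gamma_ttt = -0.969937; k1 = (-1.625000, 0.126611, 0.000000, 0.015548)
  k2: at (s, t) = (-0.243750, -0.481088), (ds/dtau, dt/dtau) = (-1.625000, 0.127388); Gamma_sss = 0.000000, Gamma_sst = 0.000000, Gamma_stt = 0.000000, Gamma_tss = 0.000000, Gamma_tst = 0.000000, Gamma_ttt = -0.921902; k2 = (-1.625000, 0.127388, 0.000000, 0.014960)
  k3: at (s, t) = (-0.243750, -0.481049), (ds/dtau, dt/dtau) = (-1.625000, 0.127359); Gamma_sss = 0.000000, Gamma_sst = 0.000000, Gamma_stt = 0.000000, Gamma_tss = 0.000000, Gamma_tst = 0.000000, Gamma_ttt = -0.921607; k3 = (-1.625000, 0.127359, 0.000000, 0.014949)
  k4: at (s, t) = (-0.325000, -0.474683), (ds/dtau, dt/dtau) = (-1.625000, 0.128105); Gamma_sss = 0.000000, Gamma_sst = 0.000000, Gamma_stt = 0.000000, Gamma_tss = 0.000000, Gamma_tst = 0.000000, Gamma_ttt = -0.873335; k4 = (-1.625000, 0.128105, 0.000000, 0.014332)
  Y <- Y + (h/6)(k1 + 2k2 + 2k3 + k4): s = -0.3250, t = -0.4747, ds/dtau = -1.6250, dt/dtau = 0.1281

Answer: s = -0.3250, t = -0.4747, ds/dtau = -1.6250, dt/dtau = 0.1281


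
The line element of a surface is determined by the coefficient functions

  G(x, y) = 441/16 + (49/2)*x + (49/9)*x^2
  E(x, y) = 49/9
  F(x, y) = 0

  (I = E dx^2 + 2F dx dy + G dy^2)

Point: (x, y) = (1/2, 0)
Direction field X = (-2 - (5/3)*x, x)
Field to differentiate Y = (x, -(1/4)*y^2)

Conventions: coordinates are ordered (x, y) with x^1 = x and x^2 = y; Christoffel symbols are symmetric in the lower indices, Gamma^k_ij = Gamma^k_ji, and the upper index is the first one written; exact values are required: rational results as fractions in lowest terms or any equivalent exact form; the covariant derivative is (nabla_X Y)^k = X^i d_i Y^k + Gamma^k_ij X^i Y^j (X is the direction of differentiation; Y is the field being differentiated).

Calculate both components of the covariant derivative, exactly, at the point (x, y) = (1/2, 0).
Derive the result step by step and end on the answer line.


E = 49/9, F = 0, G = 5929/144 at the point
E_x = 0, E_y = 0, F_x = 0, F_y = 0, G_x = 539/18, G_y = 0
EG - F^2 = 290521/1296;  g^inv = (1296/290521) * [[5929/144, 0], [0, 49/9]]
first-kind symbols [ij,l] = (1/2)(d_i g_jl + d_j g_il - d_l g_ij): [xx,x] = E_x/2 = 0, [xx,y] = F_x - E_y/2 = 0, [xy,x] = E_y/2 = 0, [xy,y] = G_x/2 = 539/36, [yy,x] = F_y - G_x/2 = -539/36, [yy,y] = G_y/2 = 0
Gamma^x_ij = (G*[ij,x] - F*[ij,y])/(EG - F^2), Gamma^y_ij = (E*[ij,y] - F*[ij,x])/(EG - F^2)
Gamma_xxx = 0, Gamma_xxy = 0, Gamma_xyy = -11/4, Gamma_yxx = 0, Gamma_yxy = 4/11, Gamma_yyy = 0
X = (-17/6, 1/2), Y = (1/2, 0) at the point

Answer: (nabla_X Y)^x = -17/6, (nabla_X Y)^y = 1/11


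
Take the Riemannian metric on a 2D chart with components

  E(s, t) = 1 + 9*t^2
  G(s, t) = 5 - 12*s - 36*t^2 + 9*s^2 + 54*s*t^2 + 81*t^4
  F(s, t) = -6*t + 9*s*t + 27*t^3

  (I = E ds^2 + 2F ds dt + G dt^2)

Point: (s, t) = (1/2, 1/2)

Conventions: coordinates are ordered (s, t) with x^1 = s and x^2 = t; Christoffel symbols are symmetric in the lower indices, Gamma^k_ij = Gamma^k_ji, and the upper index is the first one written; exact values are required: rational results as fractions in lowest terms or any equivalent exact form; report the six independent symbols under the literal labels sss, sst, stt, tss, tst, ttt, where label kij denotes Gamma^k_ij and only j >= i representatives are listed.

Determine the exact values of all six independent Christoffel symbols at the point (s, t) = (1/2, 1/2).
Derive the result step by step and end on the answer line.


E = 13/4, F = 21/8, G = 65/16 at the point
E_s = 0, E_t = 9, F_s = 9/2, F_t = 75/4, G_s = 21/2, G_t = 63/2
EG - F^2 = 101/16;  g^inv = (16/101) * [[65/16, -21/8], [-21/8, 13/4]]
first-kind symbols [ij,l] = (1/2)(d_i g_jl + d_j g_il - d_l g_ij): [ss,s] = E_s/2 = 0, [ss,t] = F_s - E_t/2 = 0, [st,s] = E_t/2 = 9/2, [st,t] = G_s/2 = 21/4, [tt,s] = F_t - G_s/2 = 27/2, [tt,t] = G_t/2 = 63/4
Gamma^s_ij = (G*[ij,s] - F*[ij,t])/(EG - F^2), Gamma^t_ij = (E*[ij,t] - F*[ij,s])/(EG - F^2)

Answer: Gamma_sss = 0, Gamma_sst = 72/101, Gamma_stt = 216/101, Gamma_tss = 0, Gamma_tst = 84/101, Gamma_ttt = 252/101


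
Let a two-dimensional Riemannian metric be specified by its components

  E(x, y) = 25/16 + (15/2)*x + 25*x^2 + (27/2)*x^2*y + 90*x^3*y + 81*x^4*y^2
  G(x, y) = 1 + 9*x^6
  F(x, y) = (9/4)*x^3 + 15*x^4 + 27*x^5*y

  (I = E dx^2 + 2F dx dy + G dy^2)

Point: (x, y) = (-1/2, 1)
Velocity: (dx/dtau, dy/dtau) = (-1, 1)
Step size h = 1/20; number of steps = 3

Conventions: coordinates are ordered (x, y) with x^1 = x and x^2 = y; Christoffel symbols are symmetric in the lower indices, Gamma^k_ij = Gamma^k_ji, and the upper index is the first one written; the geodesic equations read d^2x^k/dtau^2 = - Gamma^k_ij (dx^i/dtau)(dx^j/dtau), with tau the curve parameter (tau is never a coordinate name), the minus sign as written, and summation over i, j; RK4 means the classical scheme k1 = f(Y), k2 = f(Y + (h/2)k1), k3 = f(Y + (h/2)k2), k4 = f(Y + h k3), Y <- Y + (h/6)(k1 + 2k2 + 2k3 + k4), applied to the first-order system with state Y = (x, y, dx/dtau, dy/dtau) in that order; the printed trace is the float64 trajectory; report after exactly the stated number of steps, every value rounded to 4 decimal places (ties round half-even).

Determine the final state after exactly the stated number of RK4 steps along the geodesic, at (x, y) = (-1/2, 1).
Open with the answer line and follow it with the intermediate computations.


Answer: x = -0.6147, y = 1.1285, dx/dtau = -0.5620, dy/dtau = 0.7500

f(Y) = (dx/dtau, dy/dtau, -Gamma^x_ij Y'^i Y'^j, -Gamma^y_ij Y'^i Y'^j) with the Gammas evaluated at the stage position; h = 0.050000; intermediate values shown to 6 dp
step 0: x = -0.5000, y = 1.0000, dx/dtau = -1.0000, dy/dtau = 1.0000
step 1:
  k1: at (x, y) = (-0.500000, 1.000000), (dx/dtau, dy/dtau) = (-1.000000, 1.000000); Gamma_xxx = -1.438202, Gamma_xxy = 0.808989, Gamma_xyy = 0.000000, Gamma_yxx = 1.078652, Gamma_yxy = -0.606742, Gamma_yyy = 0.000000; k1 = (-1.000000, 1.000000, 3.056180, -2.292135)
  k2: at (x, y) = (-0.525000, 1.025000), (dx/dtau, dy/dtau) = (-0.923596, 0.942697); Gamma_xxx = -1.914540, Gamma_xxy = 1.013445, Gamma_xyy = 0.000000, Gamma_yxx = 1.244861, Gamma_yxy = -0.658956, Gamma_yyy = 0.000000; k2 = (-0.923596, 0.942697, 3.397909, -2.209369)
  k3: at (x, y) = (-0.523090, 1.023567), (dx/dtau, dy/dtau) = (-0.915052, 0.944766); Gamma_xxx = -1.882980, Gamma_xxy = 0.999897, Gamma_xyy = 0.000000, Gamma_yxx = 1.234029, Gamma_yxy = -0.655292, Gamma_yyy = 0.000000; k3 = (-0.915052, 0.944766, 3.305500, -2.166290)
  k4: at (x, y) = (-0.545753, 1.047238), (dx/dtau, dy/dtau) = (-0.834725, 0.891685); Gamma_xxx = -2.276636, Gamma_xxy = 1.154170, Gamma_xyy = 0.000000, Gamma_yxx = 1.340052, Gamma_yxy = -0.679356, Gamma_yyy = 0.000000; k4 = (-0.834725, 0.891685, 3.304407, -1.945008)
  Y <- Y + (h/6)(k1 + 2k2 + 2k3 + k4): x = -0.5459, y = 1.0472, dx/dtau = -0.8353, dy/dtau = 0.8918
step 2:
  k1: at (x, y) = (-0.545934, 1.047222), (dx/dtau, dy/dtau) = (-0.835272, 0.891763); Gamma_xxx = -2.278192, Gamma_xxy = 1.155015, Gamma_xyy = 0.000000, Gamma_yxx = 1.340824, Gamma_yxy = -0.679781, Gamma_yyy = 0.000000; k1 = (-0.835272, 0.891763, 3.310104, -1.948154)
  k2: at (x, y) = (-0.566815, 1.069516), (dx/dtau, dy/dtau) = (-0.752519, 0.843059); Gamma_xxx = -2.574840, Gamma_xxy = 1.259352, Gamma_xyy = 0.000000, Gamma_yxx = 1.394902, Gamma_yxy = -0.682245, Gamma_yyy = 0.000000; k2 = (-0.752519, 0.843059, 3.056004, -1.655569)
  k3: at (x, y) = (-0.564746, 1.068298), (dx/dtau, dy/dtau) = (-0.758872, 0.850374); Gamma_xxx = -2.554179, Gamma_xxy = 1.251193, Gamma_xyy = 0.000000, Gamma_yxx = 1.390235, Gamma_yxy = -0.681022, Gamma_yyy = 0.000000; k3 = (-0.758872, 0.850374, 3.085766, -1.679577)
  k4: at (x, y) = (-0.583877, 1.089740), (dx/dtau, dy/dtau) = (-0.680983, 0.807784); Gamma_xxx = -2.770059, Gamma_xxy = 1.317094, Gamma_xyy = 0.000000, Gamma_yxx = 1.408782, Gamma_yxy = -0.669841, Gamma_yyy = 0.000000; k4 = (-0.680983, 0.807784, 2.733615, -1.390248)
  Y <- Y + (h/6)(k1 + 2k2 + 2k3 + k4): x = -0.5838, y = 1.0896, dx/dtau = -0.6825, dy/dtau = 0.8084
step 3:
  k1: at (x, y) = (-0.583759, 1.089609), (dx/dtau, dy/dtau) = (-0.682544, 0.808357); Gamma_xxx = -2.768927, Gamma_xxy = 1.316779, Gamma_xyy = 0.000000, Gamma_yxx = 1.408752, Gamma_yxy = -0.669940, Gamma_yyy = 0.000000; k1 = (-0.682544, 0.808357, 2.742990, -1.395556)
  k2: at (x, y) = (-0.600822, 1.109817), (dx/dtau, dy/dtau) = (-0.613970, 0.773468); Gamma_xxx = -2.911999, Gamma_xxy = 1.351063, Gamma_xyy = 0.000000, Gamma_yxx = 1.401895, Gamma_yxy = -0.650429, Gamma_yyy = 0.000000; k2 = (-0.613970, 0.773468, 2.380905, -1.146215)
  k3: at (x, y) = (-0.599108, 1.108945), (dx/dtau, dy/dtau) = (-0.623022, 0.779702); Gamma_xxx = -2.904138, Gamma_xxy = 1.348142, Gamma_xyy = 0.000000, Gamma_yxx = 1.401516, Gamma_yxy = -0.650603, Gamma_yyy = 0.000000; k3 = (-0.623022, 0.779702, 2.437036, -1.176096)
  k4: at (x, y) = (-0.614910, 1.128594), (dx/dtau, dy/dtau) = (-0.560693, 0.749552); Gamma_xxx = -3.000771, Gamma_xxy = 1.363069, Gamma_xyy = 0.000000, Gamma_yxx = 1.380590, Gamma_yxy = -0.627119, Gamma_yyy = 0.000000; k4 = (-0.560693, 0.749552, 2.089081, -0.961141)
  Y <- Y + (h/6)(k1 + 2k2 + 2k3 + k4): x = -0.6147, y = 1.1285, dx/dtau = -0.5620, dy/dtau = 0.7500


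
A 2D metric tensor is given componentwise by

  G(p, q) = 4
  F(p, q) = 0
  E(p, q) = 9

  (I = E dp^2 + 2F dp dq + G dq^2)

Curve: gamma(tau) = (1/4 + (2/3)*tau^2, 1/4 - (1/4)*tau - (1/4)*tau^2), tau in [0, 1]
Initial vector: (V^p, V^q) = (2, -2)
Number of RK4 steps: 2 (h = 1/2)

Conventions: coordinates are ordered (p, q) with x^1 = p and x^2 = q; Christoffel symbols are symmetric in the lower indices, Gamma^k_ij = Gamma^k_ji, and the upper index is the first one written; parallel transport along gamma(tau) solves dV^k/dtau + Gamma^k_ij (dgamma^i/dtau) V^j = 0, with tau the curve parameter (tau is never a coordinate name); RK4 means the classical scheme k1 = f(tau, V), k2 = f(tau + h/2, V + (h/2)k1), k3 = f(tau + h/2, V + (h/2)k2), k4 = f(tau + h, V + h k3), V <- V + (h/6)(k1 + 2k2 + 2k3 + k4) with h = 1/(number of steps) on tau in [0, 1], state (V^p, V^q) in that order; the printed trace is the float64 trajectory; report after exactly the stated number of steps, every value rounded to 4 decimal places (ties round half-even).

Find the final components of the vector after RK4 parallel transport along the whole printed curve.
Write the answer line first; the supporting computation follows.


Answer: V^p = 2.0000, V^q = -2.0000

gamma'(tau) = ((4/3)*tau, -1/4 - (1/2)*tau); f(tau, V)^k = -Gamma^k_ij(gamma(tau)) gamma'^i(tau) V^j; h = 1/2; intermediate values shown to 6 dp
curve data and Christoffel symbols at the stage parameters:
  tau = 0.000000: gamma = (0.250000, 0.250000), gamma' = (0.000000, -0.250000); Gamma_ppp = 0.000000, Gamma_ppq = 0.000000, Gamma_pqq = 0.000000, Gamma_qpp = 0.000000, Gamma_qpq = 0.000000, Gamma_qqq = 0.000000
  tau = 0.250000: gamma = (0.291667, 0.171875), gamma' = (0.333333, -0.375000); Gamma_ppp = 0.000000, Gamma_ppq = 0.000000, Gamma_pqq = 0.000000, Gamma_qpp = 0.000000, Gamma_qpq = 0.000000, Gamma_qqq = 0.000000
  tau = 0.500000: gamma = (0.416667, 0.062500), gamma' = (0.666667, -0.500000); Gamma_ppp = 0.000000, Gamma_ppq = 0.000000, Gamma_pqq = 0.000000, Gamma_qpp = 0.000000, Gamma_qpq = 0.000000, Gamma_qqq = 0.000000
  tau = 0.750000: gamma = (0.625000, -0.078125), gamma' = (1.000000, -0.625000); Gamma_ppp = 0.000000, Gamma_ppq = 0.000000, Gamma_pqq = 0.000000, Gamma_qpp = 0.000000, Gamma_qpq = 0.000000, Gamma_qqq = 0.000000
  tau = 1.000000: gamma = (0.916667, -0.250000), gamma' = (1.333333, -0.750000); Gamma_ppp = 0.000000, Gamma_ppq = 0.000000, Gamma_pqq = 0.000000, Gamma_qpp = 0.000000, Gamma_qpq = 0.000000, Gamma_qqq = 0.000000
step 0: V^p = 2.0000, V^q = -2.0000
step 1: k1 = (0.000000, 0.000000), k2 = (0.000000, 0.000000), k3 = (0.000000, 0.000000), k4 = (0.000000, 0.000000); V <- V + (h/6)(k1 + 2k2 + 2k3 + k4): V^p = 2.0000, V^q = -2.0000
step 2: k1 = (0.000000, 0.000000), k2 = (0.000000, 0.000000), k3 = (0.000000, 0.000000), k4 = (0.000000, 0.000000); V <- V + (h/6)(k1 + 2k2 + 2k3 + k4): V^p = 2.0000, V^q = -2.0000


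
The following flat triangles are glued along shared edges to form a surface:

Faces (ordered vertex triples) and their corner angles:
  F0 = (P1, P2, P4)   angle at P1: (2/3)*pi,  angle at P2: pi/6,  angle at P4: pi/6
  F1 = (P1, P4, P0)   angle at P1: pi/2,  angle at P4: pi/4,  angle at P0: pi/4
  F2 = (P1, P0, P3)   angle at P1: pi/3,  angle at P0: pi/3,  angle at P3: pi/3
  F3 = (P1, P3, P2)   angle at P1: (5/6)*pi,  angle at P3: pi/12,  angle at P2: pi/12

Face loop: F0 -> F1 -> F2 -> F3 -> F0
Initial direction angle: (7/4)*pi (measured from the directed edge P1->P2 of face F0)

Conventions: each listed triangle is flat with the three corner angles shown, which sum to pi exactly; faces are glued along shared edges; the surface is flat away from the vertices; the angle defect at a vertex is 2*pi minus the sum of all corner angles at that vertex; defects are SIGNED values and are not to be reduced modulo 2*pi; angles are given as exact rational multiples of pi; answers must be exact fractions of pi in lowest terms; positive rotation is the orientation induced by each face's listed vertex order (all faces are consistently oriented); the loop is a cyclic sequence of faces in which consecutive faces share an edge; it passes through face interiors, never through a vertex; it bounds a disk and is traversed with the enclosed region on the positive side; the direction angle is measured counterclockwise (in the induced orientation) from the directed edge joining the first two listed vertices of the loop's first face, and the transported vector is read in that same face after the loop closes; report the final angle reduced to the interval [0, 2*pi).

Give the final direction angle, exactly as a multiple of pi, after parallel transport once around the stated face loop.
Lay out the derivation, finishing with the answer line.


enclosed vertex P1: corner angles sum to (7/3)*pi, defect = 2*pi - (7/3)*pi = -pi/3
final direction = starting direction + enclosed defect total, reduced mod 2*pi (induced orientation)
final angle = (7/4)*pi - pi/3 = (17/12)*pi (mod 2*pi)

Answer: final direction angle = (17/12)*pi


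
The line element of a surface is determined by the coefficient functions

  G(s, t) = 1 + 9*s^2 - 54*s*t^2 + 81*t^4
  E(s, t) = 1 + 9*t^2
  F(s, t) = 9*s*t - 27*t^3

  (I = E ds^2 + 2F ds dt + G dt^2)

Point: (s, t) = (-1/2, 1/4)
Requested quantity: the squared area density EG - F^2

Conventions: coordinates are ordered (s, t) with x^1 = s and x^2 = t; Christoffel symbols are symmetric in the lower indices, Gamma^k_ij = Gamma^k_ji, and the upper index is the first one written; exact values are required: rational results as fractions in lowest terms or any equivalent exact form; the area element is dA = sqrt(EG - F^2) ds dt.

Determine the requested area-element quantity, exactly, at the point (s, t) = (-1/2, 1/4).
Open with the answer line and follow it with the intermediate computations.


Answer: EG - F^2 = 1489/256

E = 25/16, F = -99/64, G = 1345/256; EG - F^2 = 1489/256


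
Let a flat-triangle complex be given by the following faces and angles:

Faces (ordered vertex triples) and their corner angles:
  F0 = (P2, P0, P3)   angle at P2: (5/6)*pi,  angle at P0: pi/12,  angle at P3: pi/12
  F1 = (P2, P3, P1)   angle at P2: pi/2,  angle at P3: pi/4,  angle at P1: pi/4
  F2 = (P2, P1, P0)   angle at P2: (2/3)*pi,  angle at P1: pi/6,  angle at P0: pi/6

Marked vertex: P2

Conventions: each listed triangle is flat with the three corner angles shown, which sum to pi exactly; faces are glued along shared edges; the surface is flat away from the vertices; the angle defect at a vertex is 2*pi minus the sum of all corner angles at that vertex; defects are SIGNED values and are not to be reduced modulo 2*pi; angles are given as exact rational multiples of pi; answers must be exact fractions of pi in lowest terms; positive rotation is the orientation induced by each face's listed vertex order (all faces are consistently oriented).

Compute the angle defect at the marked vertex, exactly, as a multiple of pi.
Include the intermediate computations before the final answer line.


Sum of corner angles at P2: 2*pi
defect = 2*pi - 2*pi

Answer: defect(P2) = 0


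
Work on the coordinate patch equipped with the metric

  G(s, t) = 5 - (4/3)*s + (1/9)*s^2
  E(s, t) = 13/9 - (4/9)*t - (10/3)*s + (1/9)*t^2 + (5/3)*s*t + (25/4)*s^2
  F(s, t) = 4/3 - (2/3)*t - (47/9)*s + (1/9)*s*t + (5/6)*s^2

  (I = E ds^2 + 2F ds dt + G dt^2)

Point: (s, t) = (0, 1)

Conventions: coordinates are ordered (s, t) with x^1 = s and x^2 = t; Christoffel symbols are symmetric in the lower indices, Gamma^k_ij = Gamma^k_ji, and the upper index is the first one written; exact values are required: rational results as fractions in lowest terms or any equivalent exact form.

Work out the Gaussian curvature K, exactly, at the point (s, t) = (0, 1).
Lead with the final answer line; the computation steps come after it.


Answer: K = -9/2116

E = 10/9, F = 2/3, G = 5, EG - F^2 = 46/9 at the point
E_s = -5/3, E_t = -2/9, F_s = -46/9, F_t = -2/3, G_s = -4/3, G_t = 0
E_tt = 2/9, F_st = 1/9, G_ss = 2/9
By Brioschi, K is (det M1 - det M2) divided by (EG - F^2) squared.
M1 = [[-E_tt/2 + F_st - G_ss/2, E_s/2, F_s - E_t/2], [F_t - G_s/2, E, F], [G_t/2, F, G]] = [[-1/9, -5/6, -5], [0, 10/9, 2/3], [0, 2/3, 5]]; det M1 = -46/81
M2 = [[0, E_t/2, G_s/2], [E_t/2, E, F], [G_s/2, F, G]] = [[0, -1/9, -2/3], [-1/9, 10/9, 2/3], [-2/3, 2/3, 5]]; det M2 = -37/81
det M1 - det M2 = -1/9; K = -1/9 / (46/9)^2 = -9/2116


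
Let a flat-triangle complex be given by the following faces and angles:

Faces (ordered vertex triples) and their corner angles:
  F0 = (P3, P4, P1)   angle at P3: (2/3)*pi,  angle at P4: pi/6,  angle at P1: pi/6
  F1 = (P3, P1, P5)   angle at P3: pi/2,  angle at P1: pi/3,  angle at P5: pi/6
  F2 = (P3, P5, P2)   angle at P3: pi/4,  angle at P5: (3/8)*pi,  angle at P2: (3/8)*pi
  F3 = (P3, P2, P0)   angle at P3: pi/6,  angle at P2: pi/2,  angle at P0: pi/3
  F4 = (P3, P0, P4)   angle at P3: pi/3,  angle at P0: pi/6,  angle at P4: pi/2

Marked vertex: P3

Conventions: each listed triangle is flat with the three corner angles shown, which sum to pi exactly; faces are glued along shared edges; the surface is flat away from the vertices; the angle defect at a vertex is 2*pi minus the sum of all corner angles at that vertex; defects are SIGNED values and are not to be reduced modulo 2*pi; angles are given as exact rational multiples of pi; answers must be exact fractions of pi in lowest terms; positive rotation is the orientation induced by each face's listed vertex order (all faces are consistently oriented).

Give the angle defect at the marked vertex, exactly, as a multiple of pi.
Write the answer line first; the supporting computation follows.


Answer: defect(P3) = pi/12

Sum of corner angles at P3: (23/12)*pi
defect = 2*pi - (23/12)*pi


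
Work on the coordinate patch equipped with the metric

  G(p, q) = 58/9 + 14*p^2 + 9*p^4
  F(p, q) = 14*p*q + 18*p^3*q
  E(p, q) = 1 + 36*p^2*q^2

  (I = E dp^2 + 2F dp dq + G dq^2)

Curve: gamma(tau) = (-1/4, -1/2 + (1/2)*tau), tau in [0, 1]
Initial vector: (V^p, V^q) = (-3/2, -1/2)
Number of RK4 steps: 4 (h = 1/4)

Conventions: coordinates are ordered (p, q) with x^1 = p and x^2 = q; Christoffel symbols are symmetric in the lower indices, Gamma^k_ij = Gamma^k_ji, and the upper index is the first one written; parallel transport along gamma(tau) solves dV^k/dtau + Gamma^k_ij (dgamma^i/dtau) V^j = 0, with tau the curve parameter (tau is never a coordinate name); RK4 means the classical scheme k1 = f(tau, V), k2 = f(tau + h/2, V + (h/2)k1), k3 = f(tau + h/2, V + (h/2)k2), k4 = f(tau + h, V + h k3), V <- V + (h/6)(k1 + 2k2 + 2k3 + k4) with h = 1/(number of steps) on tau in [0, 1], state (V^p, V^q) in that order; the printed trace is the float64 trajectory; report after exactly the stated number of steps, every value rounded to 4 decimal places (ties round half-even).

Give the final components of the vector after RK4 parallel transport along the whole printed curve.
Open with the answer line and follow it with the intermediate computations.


Answer: V^p = -1.5563, V^q = -0.8856

gamma'(tau) = (0, 1/2); f(tau, V)^k = -Gamma^k_ij(gamma(tau)) gamma'^i(tau) V^j; h = 1/4; intermediate values shown to 6 dp
curve data and Christoffel symbols at the stage parameters:
  tau = 0.000000: gamma = (-0.250000, -0.500000), gamma' = (0.000000, 0.500000); Gamma_ppp = -0.284195, Gamma_ppq = -0.142097, Gamma_pqq = 0.000000, Gamma_qpp = -0.955211, Gamma_qpq = -0.477605, Gamma_qqq = 0.000000
  tau = 0.125000: gamma = (-0.250000, -0.437500), gamma' = (0.000000, 0.500000); Gamma_ppp = -0.221271, Gamma_ppq = -0.126441, Gamma_pqq = 0.000000, Gamma_qpp = -0.849963, Gamma_qpq = -0.485693, Gamma_qqq = 0.000000
  tau = 0.250000: gamma = (-0.250000, -0.375000), gamma' = (0.000000, 0.500000); Gamma_ppp = -0.164988, Gamma_ppq = -0.109992, Gamma_pqq = 0.000000, Gamma_qpp = -0.739391, Gamma_qpq = -0.492927, Gamma_qqq = 0.000000
  tau = 0.375000: gamma = (-0.250000, -0.312500), gamma' = (0.000000, 0.500000); Gamma_ppp = -0.116038, Gamma_ppq = -0.092830, Gamma_pqq = 0.000000, Gamma_qpp = -0.624024, Gamma_qpq = -0.499219, Gamma_qqq = 0.000000
  tau = 0.500000: gamma = (-0.250000, -0.250000), gamma' = (0.000000, 0.500000); Gamma_ppp = -0.075048, Gamma_ppq = -0.075048, Gamma_pqq = 0.000000, Gamma_qpp = -0.504488, Gamma_qpq = -0.504488, Gamma_qqq = 0.000000
  tau = 0.625000: gamma = (-0.250000, -0.187500), gamma' = (0.000000, 0.500000); Gamma_ppp = -0.042564, Gamma_ppq = -0.056752, Gamma_pqq = 0.000000, Gamma_qpp = -0.381497, Gamma_qpq = -0.508663, Gamma_qqq = 0.000000
  tau = 0.750000: gamma = (-0.250000, -0.125000), gamma' = (0.000000, 0.500000); Gamma_ppp = -0.019030, Gamma_ppq = -0.038059, Gamma_pqq = 0.000000, Gamma_qpp = -0.255844, Gamma_qpq = -0.511688, Gamma_qqq = 0.000000
  tau = 0.875000: gamma = (-0.250000, -0.062500), gamma' = (0.000000, 0.500000); Gamma_ppp = -0.004774, Gamma_ppq = -0.019098, Gamma_pqq = 0.000000, Gamma_qpp = -0.128380, Gamma_qpq = -0.513520, Gamma_qqq = 0.000000
  tau = 1.000000: gamma = (-0.250000, 0.000000), gamma' = (0.000000, 0.500000); Gamma_ppp = 0.000000, Gamma_ppq = 0.000000, Gamma_pqq = 0.000000, Gamma_qpp = 0.000000, Gamma_qpq = -0.514134, Gamma_qqq = 0.000000
step 0: V^p = -1.5000, V^q = -0.5000
step 1: k1 = (-0.106573, -0.358204), k2 = (-0.095673, -0.367505), k3 = (-0.095587, -0.367174), k4 = (-0.083808, -0.375585); V <- V + (h/6)(k1 + 2k2 + 2k3 + k4): V^p = -1.5239, V^q = -0.5918
step 2: k1 = (-0.083807, -0.375579), k2 = (-0.071217, -0.382988), k3 = (-0.071144, -0.382595), k4 = (-0.057849, -0.388874); V <- V + (h/6)(k1 + 2k2 + 2k3 + k4): V^p = -1.5416, V^q = -0.6874
step 3: k1 = (-0.057848, -0.388868), k2 = (-0.043950, -0.393926), k3 = (-0.043901, -0.393484), k4 = (-0.029546, -0.397226); V <- V + (h/6)(k1 + 2k2 + 2k3 + k4): V^p = -1.5526, V^q = -0.7858
step 4: k1 = (-0.029546, -0.397223), k2 = (-0.014861, -0.399594), k3 = (-0.014843, -0.399122), k4 = (0.000000, -0.400076); V <- V + (h/6)(k1 + 2k2 + 2k3 + k4): V^p = -1.5563, V^q = -0.8856
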